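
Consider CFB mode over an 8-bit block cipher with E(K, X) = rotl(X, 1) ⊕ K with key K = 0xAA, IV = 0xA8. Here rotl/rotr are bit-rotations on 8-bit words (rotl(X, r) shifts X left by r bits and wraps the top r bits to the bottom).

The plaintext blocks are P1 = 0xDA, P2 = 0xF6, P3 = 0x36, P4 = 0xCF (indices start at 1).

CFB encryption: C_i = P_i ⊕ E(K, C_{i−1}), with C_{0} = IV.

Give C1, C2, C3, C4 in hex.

C1: E(K, 0xA8) = 0xFB; 0xDA ⊕ 0xFB = 0x21.
C2: E(K, 0x21) = 0xE8; 0xF6 ⊕ 0xE8 = 0x1E.
C3: E(K, 0x1E) = 0x96; 0x36 ⊕ 0x96 = 0xA0.
C4: E(K, 0xA0) = 0xEB; 0xCF ⊕ 0xEB = 0x24.

C1 = 0x21, C2 = 0x1E, C3 = 0xA0, C4 = 0x24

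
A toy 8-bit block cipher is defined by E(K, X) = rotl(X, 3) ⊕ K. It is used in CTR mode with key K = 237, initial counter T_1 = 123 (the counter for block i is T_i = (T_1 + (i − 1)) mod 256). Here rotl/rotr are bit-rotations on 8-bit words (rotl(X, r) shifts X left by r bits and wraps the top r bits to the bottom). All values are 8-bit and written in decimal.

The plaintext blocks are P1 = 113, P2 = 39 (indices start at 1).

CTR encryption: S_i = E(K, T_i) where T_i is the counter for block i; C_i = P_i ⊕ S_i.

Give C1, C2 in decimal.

C1 = 71, C2 = 41

C1: T = 123, S = E(K, T) = 54; 113 ⊕ 54 = 71.
C2: T = 124, S = E(K, T) = 14; 39 ⊕ 14 = 41.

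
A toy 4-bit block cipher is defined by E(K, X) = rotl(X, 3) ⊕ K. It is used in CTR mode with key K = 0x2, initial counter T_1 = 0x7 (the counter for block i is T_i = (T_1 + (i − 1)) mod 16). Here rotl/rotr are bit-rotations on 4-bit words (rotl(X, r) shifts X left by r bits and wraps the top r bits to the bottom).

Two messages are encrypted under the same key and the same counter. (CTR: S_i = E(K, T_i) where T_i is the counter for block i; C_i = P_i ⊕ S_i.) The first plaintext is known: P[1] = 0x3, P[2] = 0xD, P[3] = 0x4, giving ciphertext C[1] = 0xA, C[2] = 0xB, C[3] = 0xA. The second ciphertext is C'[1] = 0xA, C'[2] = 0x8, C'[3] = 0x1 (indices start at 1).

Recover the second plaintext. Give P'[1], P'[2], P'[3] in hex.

In CTR with a reused counter, both messages share the same keystream S_i, so C_i ⊕ C'_i = P_i ⊕ P'_i and thus P'_i = P_i ⊕ C_i ⊕ C'_i.
P'[1]: 0x3 ⊕ 0xA ⊕ 0xA = 0x3.
P'[2]: 0xD ⊕ 0xB ⊕ 0x8 = 0xE.
P'[3]: 0x4 ⊕ 0xA ⊕ 0x1 = 0xF.

P'[1] = 0x3, P'[2] = 0xE, P'[3] = 0xF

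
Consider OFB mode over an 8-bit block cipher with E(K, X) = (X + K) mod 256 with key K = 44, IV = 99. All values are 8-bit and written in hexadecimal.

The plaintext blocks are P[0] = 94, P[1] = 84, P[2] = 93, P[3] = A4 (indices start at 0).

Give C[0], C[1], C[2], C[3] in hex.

C[0] = 49, C[1] = A5, C[2] = F6, C[3] = 0D

OFB encryption: S_i = E(K, S_{i−1}) with S_{−1} = IV; C_i = P_i ⊕ S_i.
C[0]: S = E(K, 99) = DD; 94 ⊕ DD = 49.
C[1]: S = E(K, DD) = 21; 84 ⊕ 21 = A5.
C[2]: S = E(K, 21) = 65; 93 ⊕ 65 = F6.
C[3]: S = E(K, 65) = A9; A4 ⊕ A9 = 0D.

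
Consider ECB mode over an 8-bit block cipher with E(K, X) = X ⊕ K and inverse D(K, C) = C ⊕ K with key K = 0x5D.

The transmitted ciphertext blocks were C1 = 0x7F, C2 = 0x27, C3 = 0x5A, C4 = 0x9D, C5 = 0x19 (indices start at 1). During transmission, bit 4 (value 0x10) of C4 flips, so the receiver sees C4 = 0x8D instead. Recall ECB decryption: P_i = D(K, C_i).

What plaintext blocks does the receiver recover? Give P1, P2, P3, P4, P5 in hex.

P1 = 0x22, P2 = 0x7A, P3 = 0x07, P4 = 0xD0, P5 = 0x44

Only C4 changed, to 0x8D. In ECB, a change in C_i affects only P_i. Decrypting the received ciphertext:
P1: D(K, 0x7F) = 0x22.
P2: D(K, 0x27) = 0x7A.
P3: D(K, 0x5A) = 0x07.
P4: D(K, 0x8D) = 0xD0.
P5: D(K, 0x19) = 0x44.
Blocks that differ from the original plaintext: P4.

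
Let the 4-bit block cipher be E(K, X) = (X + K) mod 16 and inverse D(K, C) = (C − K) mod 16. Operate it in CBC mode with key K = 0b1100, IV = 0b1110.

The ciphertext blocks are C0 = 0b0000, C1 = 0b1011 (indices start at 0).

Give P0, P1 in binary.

P0 = 0b1010, P1 = 0b1111

CBC decryption: P_i = D(K, C_i) ⊕ C_{i−1}, with C_{−1} = IV.
P0: D(K, 0b0000) = 0b0100; 0b0100 ⊕ 0b1110 = 0b1010.
P1: D(K, 0b1011) = 0b1111; 0b1111 ⊕ 0b0000 = 0b1111.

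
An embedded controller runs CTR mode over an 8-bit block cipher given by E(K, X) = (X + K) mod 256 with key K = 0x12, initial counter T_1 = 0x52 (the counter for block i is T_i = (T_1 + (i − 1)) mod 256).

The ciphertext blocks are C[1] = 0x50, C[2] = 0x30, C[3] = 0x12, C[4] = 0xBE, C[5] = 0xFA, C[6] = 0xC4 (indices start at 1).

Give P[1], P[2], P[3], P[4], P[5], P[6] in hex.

P[1] = 0x34, P[2] = 0x55, P[3] = 0x74, P[4] = 0xD9, P[5] = 0x92, P[6] = 0xAD

CTR decryption: S_i = E(K, T_i) where T_i is the counter for block i; P_i = C_i ⊕ S_i.
P[1]: T = 0x52, S = E(K, T) = 0x64; 0x50 ⊕ 0x64 = 0x34.
P[2]: T = 0x53, S = E(K, T) = 0x65; 0x30 ⊕ 0x65 = 0x55.
P[3]: T = 0x54, S = E(K, T) = 0x66; 0x12 ⊕ 0x66 = 0x74.
P[4]: T = 0x55, S = E(K, T) = 0x67; 0xBE ⊕ 0x67 = 0xD9.
P[5]: T = 0x56, S = E(K, T) = 0x68; 0xFA ⊕ 0x68 = 0x92.
P[6]: T = 0x57, S = E(K, T) = 0x69; 0xC4 ⊕ 0x69 = 0xAD.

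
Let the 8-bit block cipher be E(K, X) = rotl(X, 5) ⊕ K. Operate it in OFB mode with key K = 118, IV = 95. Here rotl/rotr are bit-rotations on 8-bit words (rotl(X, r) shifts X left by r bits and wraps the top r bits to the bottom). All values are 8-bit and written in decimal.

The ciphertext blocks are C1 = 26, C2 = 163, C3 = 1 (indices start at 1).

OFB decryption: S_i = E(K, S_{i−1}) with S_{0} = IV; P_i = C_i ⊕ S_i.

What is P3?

P3 = 207

P1: S = E(K, 95) = 157; 26 ⊕ 157 = 135.
P2: S = E(K, 157) = 197; 163 ⊕ 197 = 102.
P3: S = E(K, 197) = 206; 1 ⊕ 206 = 207.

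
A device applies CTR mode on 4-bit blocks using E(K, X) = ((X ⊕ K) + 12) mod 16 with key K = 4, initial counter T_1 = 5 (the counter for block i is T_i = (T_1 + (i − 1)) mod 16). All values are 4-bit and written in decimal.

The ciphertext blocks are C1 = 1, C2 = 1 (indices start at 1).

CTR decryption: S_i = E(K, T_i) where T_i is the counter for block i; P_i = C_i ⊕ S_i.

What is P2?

P2 = 15

P2: T = 6, S = E(K, T) = 14; 1 ⊕ 14 = 15.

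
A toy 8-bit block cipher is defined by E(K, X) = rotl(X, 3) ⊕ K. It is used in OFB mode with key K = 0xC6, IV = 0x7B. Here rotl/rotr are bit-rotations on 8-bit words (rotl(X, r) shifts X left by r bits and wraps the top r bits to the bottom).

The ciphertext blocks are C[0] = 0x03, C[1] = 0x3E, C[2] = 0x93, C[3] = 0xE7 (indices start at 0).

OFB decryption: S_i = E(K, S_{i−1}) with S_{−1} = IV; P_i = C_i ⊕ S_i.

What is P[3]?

P[0]: S = E(K, 0x7B) = 0x1D; 0x03 ⊕ 0x1D = 0x1E.
P[1]: S = E(K, 0x1D) = 0x2E; 0x3E ⊕ 0x2E = 0x10.
P[2]: S = E(K, 0x2E) = 0xB7; 0x93 ⊕ 0xB7 = 0x24.
P[3]: S = E(K, 0xB7) = 0x7B; 0xE7 ⊕ 0x7B = 0x9C.

P[3] = 0x9C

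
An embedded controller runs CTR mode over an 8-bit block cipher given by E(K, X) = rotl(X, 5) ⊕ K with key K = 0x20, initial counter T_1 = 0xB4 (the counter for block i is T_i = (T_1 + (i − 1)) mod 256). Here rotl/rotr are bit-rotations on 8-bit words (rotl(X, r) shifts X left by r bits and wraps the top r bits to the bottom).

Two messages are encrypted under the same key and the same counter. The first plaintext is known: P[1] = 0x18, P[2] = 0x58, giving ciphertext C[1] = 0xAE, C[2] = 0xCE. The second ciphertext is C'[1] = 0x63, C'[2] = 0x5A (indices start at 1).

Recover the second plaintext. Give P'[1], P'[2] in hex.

In CTR with a reused counter, both messages share the same keystream S_i, so C_i ⊕ C'_i = P_i ⊕ P'_i and thus P'_i = P_i ⊕ C_i ⊕ C'_i.
P'[1]: 0x18 ⊕ 0xAE ⊕ 0x63 = 0xD5.
P'[2]: 0x58 ⊕ 0xCE ⊕ 0x5A = 0xCC.

P'[1] = 0xD5, P'[2] = 0xCC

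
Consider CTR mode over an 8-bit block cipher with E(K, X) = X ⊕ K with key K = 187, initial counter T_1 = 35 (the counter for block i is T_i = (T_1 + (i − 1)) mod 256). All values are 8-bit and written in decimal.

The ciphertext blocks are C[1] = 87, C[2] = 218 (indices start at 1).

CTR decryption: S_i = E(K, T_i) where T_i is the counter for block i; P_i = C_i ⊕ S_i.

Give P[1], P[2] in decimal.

P[1]: T = 35, S = E(K, T) = 152; 87 ⊕ 152 = 207.
P[2]: T = 36, S = E(K, T) = 159; 218 ⊕ 159 = 69.

P[1] = 207, P[2] = 69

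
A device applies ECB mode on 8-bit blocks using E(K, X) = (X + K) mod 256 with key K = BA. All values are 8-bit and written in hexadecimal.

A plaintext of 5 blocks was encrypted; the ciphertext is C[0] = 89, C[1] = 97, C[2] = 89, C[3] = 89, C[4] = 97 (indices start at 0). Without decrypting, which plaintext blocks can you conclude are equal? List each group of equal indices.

P[0] = P[2] = P[3]; P[1] = P[4]

ECB encrypts each block independently with the same key, so equal ciphertext blocks imply equal plaintext blocks.
C[0] = C[2] = C[3] = 89, so P[0] = P[2] = P[3].
C[1] = C[4] = 97, so P[1] = P[4].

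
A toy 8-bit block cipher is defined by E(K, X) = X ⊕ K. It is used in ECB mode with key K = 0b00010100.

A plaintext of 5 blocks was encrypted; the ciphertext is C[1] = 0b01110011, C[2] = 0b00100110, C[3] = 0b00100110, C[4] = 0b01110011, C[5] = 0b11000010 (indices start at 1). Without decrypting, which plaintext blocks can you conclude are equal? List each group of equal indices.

P[1] = P[4]; P[2] = P[3]

ECB encrypts each block independently with the same key, so equal ciphertext blocks imply equal plaintext blocks.
C[1] = C[4] = 0b01110011, so P[1] = P[4].
C[2] = C[3] = 0b00100110, so P[2] = P[3].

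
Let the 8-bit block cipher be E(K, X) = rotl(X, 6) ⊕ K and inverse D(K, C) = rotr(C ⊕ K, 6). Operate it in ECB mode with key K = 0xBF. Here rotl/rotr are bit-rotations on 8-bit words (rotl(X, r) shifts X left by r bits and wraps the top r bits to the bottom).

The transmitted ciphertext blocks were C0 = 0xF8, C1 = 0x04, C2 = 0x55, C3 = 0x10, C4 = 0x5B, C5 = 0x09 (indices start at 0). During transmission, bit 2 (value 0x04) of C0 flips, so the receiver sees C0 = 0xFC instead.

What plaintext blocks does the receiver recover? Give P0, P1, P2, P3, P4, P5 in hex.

P0 = 0x0D, P1 = 0xEE, P2 = 0xAB, P3 = 0xBE, P4 = 0x93, P5 = 0xDA

ECB decryption: P_i = D(K, C_i).
Only C0 changed, to 0xFC. In ECB, a change in C_i affects only P_i. Decrypting the received ciphertext:
P0: D(K, 0xFC) = 0x0D.
P1: D(K, 0x04) = 0xEE.
P2: D(K, 0x55) = 0xAB.
P3: D(K, 0x10) = 0xBE.
P4: D(K, 0x5B) = 0x93.
P5: D(K, 0x09) = 0xDA.
Blocks that differ from the original plaintext: P0.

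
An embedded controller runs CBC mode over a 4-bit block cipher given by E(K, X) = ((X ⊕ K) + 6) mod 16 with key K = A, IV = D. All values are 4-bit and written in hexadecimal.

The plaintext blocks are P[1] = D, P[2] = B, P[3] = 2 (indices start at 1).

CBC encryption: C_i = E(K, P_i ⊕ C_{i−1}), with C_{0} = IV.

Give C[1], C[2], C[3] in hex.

C[1]: P[1] ⊕ D = 0; E(K, 0) = 0.
C[2]: P[2] ⊕ 0 = B; E(K, B) = 7.
C[3]: P[3] ⊕ 7 = 5; E(K, 5) = 5.

C[1] = 0, C[2] = 7, C[3] = 5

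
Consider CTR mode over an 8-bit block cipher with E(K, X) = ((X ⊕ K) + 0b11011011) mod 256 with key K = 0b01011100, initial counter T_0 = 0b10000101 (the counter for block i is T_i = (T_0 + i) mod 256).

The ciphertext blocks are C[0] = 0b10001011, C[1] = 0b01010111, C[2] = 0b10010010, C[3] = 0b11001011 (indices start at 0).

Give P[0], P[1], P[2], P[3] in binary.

P[0] = 0b00111111, P[1] = 0b11100010, P[2] = 0b00100100, P[3] = 0b01100100

CTR decryption: S_i = E(K, T_i) where T_i is the counter for block i; P_i = C_i ⊕ S_i.
P[0]: T = 0b10000101, S = E(K, T) = 0b10110100; 0b10001011 ⊕ 0b10110100 = 0b00111111.
P[1]: T = 0b10000110, S = E(K, T) = 0b10110101; 0b01010111 ⊕ 0b10110101 = 0b11100010.
P[2]: T = 0b10000111, S = E(K, T) = 0b10110110; 0b10010010 ⊕ 0b10110110 = 0b00100100.
P[3]: T = 0b10001000, S = E(K, T) = 0b10101111; 0b11001011 ⊕ 0b10101111 = 0b01100100.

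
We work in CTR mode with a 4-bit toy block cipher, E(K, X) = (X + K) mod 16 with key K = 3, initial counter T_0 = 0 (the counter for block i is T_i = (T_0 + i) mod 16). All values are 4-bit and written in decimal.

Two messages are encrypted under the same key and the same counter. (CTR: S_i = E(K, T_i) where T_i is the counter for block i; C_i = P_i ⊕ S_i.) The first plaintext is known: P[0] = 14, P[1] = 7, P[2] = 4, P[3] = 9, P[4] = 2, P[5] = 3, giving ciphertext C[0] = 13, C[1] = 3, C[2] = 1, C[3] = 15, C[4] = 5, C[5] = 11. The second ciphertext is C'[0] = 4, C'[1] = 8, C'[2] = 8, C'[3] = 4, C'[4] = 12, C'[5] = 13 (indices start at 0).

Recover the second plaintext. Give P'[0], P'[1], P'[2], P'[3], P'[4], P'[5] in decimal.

In CTR with a reused counter, both messages share the same keystream S_i, so C_i ⊕ C'_i = P_i ⊕ P'_i and thus P'_i = P_i ⊕ C_i ⊕ C'_i.
P'[0]: 14 ⊕ 13 ⊕ 4 = 7.
P'[1]: 7 ⊕ 3 ⊕ 8 = 12.
P'[2]: 4 ⊕ 1 ⊕ 8 = 13.
P'[3]: 9 ⊕ 15 ⊕ 4 = 2.
P'[4]: 2 ⊕ 5 ⊕ 12 = 11.
P'[5]: 3 ⊕ 11 ⊕ 13 = 5.

P'[0] = 7, P'[1] = 12, P'[2] = 13, P'[3] = 2, P'[4] = 11, P'[5] = 5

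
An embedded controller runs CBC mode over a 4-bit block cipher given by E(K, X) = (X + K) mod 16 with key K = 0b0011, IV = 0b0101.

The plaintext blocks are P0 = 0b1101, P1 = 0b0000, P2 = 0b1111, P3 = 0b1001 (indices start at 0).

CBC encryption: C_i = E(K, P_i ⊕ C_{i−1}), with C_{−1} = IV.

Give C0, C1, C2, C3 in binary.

C0 = 0b1011, C1 = 0b1110, C2 = 0b0100, C3 = 0b0000

C0: P0 ⊕ 0b0101 = 0b1000; E(K, 0b1000) = 0b1011.
C1: P1 ⊕ 0b1011 = 0b1011; E(K, 0b1011) = 0b1110.
C2: P2 ⊕ 0b1110 = 0b0001; E(K, 0b0001) = 0b0100.
C3: P3 ⊕ 0b0100 = 0b1101; E(K, 0b1101) = 0b0000.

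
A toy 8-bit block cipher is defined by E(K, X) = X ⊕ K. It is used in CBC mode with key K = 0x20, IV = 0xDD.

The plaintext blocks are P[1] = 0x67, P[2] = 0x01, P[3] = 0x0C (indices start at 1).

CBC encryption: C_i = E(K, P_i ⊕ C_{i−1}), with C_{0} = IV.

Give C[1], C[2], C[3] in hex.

C[1] = 0x9A, C[2] = 0xBB, C[3] = 0x97

C[1]: P[1] ⊕ 0xDD = 0xBA; E(K, 0xBA) = 0x9A.
C[2]: P[2] ⊕ 0x9A = 0x9B; E(K, 0x9B) = 0xBB.
C[3]: P[3] ⊕ 0xBB = 0xB7; E(K, 0xB7) = 0x97.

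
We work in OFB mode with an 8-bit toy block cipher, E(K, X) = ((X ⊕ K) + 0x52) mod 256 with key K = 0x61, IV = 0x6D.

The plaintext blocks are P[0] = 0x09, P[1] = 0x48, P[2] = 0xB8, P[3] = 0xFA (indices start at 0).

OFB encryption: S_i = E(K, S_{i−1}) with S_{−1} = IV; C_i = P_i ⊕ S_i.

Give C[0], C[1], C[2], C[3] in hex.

C[0] = 0x57, C[1] = 0xD9, C[2] = 0xFA, C[3] = 0x8F

C[0]: S = E(K, 0x6D) = 0x5E; 0x09 ⊕ 0x5E = 0x57.
C[1]: S = E(K, 0x5E) = 0x91; 0x48 ⊕ 0x91 = 0xD9.
C[2]: S = E(K, 0x91) = 0x42; 0xB8 ⊕ 0x42 = 0xFA.
C[3]: S = E(K, 0x42) = 0x75; 0xFA ⊕ 0x75 = 0x8F.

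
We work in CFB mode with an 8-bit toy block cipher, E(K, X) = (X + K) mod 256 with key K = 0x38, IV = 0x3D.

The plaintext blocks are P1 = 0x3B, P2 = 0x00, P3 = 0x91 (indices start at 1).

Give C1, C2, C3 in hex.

CFB encryption: C_i = P_i ⊕ E(K, C_{i−1}), with C_{0} = IV.
C1: E(K, 0x3D) = 0x75; 0x3B ⊕ 0x75 = 0x4E.
C2: E(K, 0x4E) = 0x86; 0x00 ⊕ 0x86 = 0x86.
C3: E(K, 0x86) = 0xBE; 0x91 ⊕ 0xBE = 0x2F.

C1 = 0x4E, C2 = 0x86, C3 = 0x2F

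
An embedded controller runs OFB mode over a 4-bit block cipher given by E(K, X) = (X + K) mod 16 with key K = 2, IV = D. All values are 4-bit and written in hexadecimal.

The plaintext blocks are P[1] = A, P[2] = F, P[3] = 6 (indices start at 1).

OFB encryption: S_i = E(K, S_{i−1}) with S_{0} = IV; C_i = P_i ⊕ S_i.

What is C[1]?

C[1] = 5

C[1]: S = E(K, D) = F; A ⊕ F = 5.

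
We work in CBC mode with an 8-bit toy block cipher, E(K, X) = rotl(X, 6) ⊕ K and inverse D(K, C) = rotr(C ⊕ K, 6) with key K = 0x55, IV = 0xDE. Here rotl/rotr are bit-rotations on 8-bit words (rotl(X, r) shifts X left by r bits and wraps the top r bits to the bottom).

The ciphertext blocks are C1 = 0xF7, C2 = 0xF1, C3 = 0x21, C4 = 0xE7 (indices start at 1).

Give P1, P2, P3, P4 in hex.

P1 = 0x54, P2 = 0x65, P3 = 0x20, P4 = 0xEB

CBC decryption: P_i = D(K, C_i) ⊕ C_{i−1}, with C_{0} = IV.
P1: D(K, 0xF7) = 0x8A; 0x8A ⊕ 0xDE = 0x54.
P2: D(K, 0xF1) = 0x92; 0x92 ⊕ 0xF7 = 0x65.
P3: D(K, 0x21) = 0xD1; 0xD1 ⊕ 0xF1 = 0x20.
P4: D(K, 0xE7) = 0xCA; 0xCA ⊕ 0x21 = 0xEB.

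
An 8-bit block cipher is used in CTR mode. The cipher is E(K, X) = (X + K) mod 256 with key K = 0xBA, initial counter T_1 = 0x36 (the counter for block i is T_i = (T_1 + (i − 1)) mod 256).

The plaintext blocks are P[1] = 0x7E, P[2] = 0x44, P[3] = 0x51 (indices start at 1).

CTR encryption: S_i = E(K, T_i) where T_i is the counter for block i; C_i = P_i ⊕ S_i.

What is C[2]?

C[2] = 0xB5

C[1]: T = 0x36, S = E(K, T) = 0xF0; 0x7E ⊕ 0xF0 = 0x8E.
C[2]: T = 0x37, S = E(K, T) = 0xF1; 0x44 ⊕ 0xF1 = 0xB5.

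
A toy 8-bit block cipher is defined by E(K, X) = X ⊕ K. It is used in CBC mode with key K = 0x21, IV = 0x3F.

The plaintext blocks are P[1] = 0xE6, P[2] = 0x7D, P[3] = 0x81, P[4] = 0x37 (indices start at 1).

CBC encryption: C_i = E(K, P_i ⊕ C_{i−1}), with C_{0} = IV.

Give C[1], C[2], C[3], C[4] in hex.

C[1] = 0xF8, C[2] = 0xA4, C[3] = 0x04, C[4] = 0x12

C[1]: P[1] ⊕ 0x3F = 0xD9; E(K, 0xD9) = 0xF8.
C[2]: P[2] ⊕ 0xF8 = 0x85; E(K, 0x85) = 0xA4.
C[3]: P[3] ⊕ 0xA4 = 0x25; E(K, 0x25) = 0x04.
C[4]: P[4] ⊕ 0x04 = 0x33; E(K, 0x33) = 0x12.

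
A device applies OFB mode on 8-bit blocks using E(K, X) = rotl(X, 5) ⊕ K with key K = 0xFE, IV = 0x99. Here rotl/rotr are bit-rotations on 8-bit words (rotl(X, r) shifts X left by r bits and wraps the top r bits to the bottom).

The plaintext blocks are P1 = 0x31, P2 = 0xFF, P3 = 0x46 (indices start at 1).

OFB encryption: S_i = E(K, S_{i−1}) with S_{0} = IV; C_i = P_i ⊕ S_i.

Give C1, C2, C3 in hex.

C1 = 0xFC, C2 = 0xB8, C3 = 0x50

C1: S = E(K, 0x99) = 0xCD; 0x31 ⊕ 0xCD = 0xFC.
C2: S = E(K, 0xCD) = 0x47; 0xFF ⊕ 0x47 = 0xB8.
C3: S = E(K, 0x47) = 0x16; 0x46 ⊕ 0x16 = 0x50.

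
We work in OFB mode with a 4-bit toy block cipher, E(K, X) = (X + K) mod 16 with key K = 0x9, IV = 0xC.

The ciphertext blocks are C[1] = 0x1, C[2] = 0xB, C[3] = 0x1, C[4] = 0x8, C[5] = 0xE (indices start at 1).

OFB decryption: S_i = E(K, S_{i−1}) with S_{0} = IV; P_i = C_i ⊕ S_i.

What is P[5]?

P[5] = 0x7

P[1]: S = E(K, 0xC) = 0x5; 0x1 ⊕ 0x5 = 0x4.
P[2]: S = E(K, 0x5) = 0xE; 0xB ⊕ 0xE = 0x5.
P[3]: S = E(K, 0xE) = 0x7; 0x1 ⊕ 0x7 = 0x6.
P[4]: S = E(K, 0x7) = 0x0; 0x8 ⊕ 0x0 = 0x8.
P[5]: S = E(K, 0x0) = 0x9; 0xE ⊕ 0x9 = 0x7.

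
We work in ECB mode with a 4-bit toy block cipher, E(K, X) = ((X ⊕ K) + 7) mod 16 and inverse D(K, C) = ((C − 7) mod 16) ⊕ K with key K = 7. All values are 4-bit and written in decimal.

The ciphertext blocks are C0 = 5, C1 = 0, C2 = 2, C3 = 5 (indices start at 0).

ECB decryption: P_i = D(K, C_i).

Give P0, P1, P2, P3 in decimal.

P0 = 9, P1 = 14, P2 = 12, P3 = 9

P0: D(K, 5) = 9.
P1: D(K, 0) = 14.
P2: D(K, 2) = 12.
P3: D(K, 5) = 9.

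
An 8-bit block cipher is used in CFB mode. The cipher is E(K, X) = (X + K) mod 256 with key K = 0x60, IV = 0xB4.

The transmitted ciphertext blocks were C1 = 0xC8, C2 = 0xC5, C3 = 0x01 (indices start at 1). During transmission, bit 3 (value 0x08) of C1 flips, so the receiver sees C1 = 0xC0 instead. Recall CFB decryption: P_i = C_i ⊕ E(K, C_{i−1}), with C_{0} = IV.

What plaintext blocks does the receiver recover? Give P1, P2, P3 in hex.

Only C1 changed, to 0xC0. In CFB, a change in C_i flips the same bit in P_i and garbles P_{i+1}. Decrypting the received ciphertext:
P1: E(K, 0xB4) = 0x14; 0xC0 ⊕ 0x14 = 0xD4.
P2: E(K, 0xC0) = 0x20; 0xC5 ⊕ 0x20 = 0xE5.
P3: E(K, 0xC5) = 0x25; 0x01 ⊕ 0x25 = 0x24.
Blocks that differ from the original plaintext: P1, P2.

P1 = 0xD4, P2 = 0xE5, P3 = 0x24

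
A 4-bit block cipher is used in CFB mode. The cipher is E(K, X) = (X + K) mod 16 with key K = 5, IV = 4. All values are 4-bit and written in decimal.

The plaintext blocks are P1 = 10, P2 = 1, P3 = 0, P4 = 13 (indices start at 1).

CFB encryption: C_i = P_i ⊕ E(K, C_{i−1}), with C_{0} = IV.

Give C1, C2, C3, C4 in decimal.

C1 = 3, C2 = 9, C3 = 14, C4 = 14

C1: E(K, 4) = 9; 10 ⊕ 9 = 3.
C2: E(K, 3) = 8; 1 ⊕ 8 = 9.
C3: E(K, 9) = 14; 0 ⊕ 14 = 14.
C4: E(K, 14) = 3; 13 ⊕ 3 = 14.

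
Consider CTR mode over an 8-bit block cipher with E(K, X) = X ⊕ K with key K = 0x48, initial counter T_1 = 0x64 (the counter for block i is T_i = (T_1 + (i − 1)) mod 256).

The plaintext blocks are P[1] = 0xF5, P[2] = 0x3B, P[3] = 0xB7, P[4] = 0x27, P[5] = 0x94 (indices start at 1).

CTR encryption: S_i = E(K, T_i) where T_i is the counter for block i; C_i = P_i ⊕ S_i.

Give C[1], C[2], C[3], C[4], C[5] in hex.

C[1] = 0xD9, C[2] = 0x16, C[3] = 0x99, C[4] = 0x08, C[5] = 0xB4

C[1]: T = 0x64, S = E(K, T) = 0x2C; 0xF5 ⊕ 0x2C = 0xD9.
C[2]: T = 0x65, S = E(K, T) = 0x2D; 0x3B ⊕ 0x2D = 0x16.
C[3]: T = 0x66, S = E(K, T) = 0x2E; 0xB7 ⊕ 0x2E = 0x99.
C[4]: T = 0x67, S = E(K, T) = 0x2F; 0x27 ⊕ 0x2F = 0x08.
C[5]: T = 0x68, S = E(K, T) = 0x20; 0x94 ⊕ 0x20 = 0xB4.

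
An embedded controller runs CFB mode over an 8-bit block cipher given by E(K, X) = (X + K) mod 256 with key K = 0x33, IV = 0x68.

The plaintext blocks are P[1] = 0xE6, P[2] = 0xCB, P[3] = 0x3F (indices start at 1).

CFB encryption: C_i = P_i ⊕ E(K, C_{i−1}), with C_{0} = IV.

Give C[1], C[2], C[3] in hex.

C[1]: E(K, 0x68) = 0x9B; 0xE6 ⊕ 0x9B = 0x7D.
C[2]: E(K, 0x7D) = 0xB0; 0xCB ⊕ 0xB0 = 0x7B.
C[3]: E(K, 0x7B) = 0xAE; 0x3F ⊕ 0xAE = 0x91.

C[1] = 0x7D, C[2] = 0x7B, C[3] = 0x91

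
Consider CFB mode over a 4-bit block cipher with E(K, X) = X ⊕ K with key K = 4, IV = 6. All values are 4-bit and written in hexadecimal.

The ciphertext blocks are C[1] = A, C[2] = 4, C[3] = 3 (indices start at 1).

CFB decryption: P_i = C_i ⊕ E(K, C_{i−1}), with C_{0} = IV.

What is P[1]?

P[1]: E(K, 6) = 2; A ⊕ 2 = 8.

P[1] = 8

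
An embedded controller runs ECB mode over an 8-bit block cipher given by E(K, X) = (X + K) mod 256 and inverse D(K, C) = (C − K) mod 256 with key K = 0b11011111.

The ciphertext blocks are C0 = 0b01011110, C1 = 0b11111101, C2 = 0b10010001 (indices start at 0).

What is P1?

ECB decryption: P_i = D(K, C_i).
P1: D(K, 0b11111101) = 0b00011110.

P1 = 0b00011110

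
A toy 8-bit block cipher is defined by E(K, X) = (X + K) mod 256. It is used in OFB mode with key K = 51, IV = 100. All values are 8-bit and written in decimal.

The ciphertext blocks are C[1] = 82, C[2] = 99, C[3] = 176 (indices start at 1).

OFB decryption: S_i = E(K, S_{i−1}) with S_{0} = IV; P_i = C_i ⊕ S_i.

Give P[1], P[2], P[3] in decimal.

P[1] = 197, P[2] = 169, P[3] = 77

P[1]: S = E(K, 100) = 151; 82 ⊕ 151 = 197.
P[2]: S = E(K, 151) = 202; 99 ⊕ 202 = 169.
P[3]: S = E(K, 202) = 253; 176 ⊕ 253 = 77.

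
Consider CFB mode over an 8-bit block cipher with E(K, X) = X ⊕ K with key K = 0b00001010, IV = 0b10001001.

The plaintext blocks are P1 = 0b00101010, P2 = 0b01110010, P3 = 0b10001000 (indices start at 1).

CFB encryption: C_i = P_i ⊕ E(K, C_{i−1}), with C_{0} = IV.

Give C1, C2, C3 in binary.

C1 = 0b10101001, C2 = 0b11010001, C3 = 0b01010011

C1: E(K, 0b10001001) = 0b10000011; 0b00101010 ⊕ 0b10000011 = 0b10101001.
C2: E(K, 0b10101001) = 0b10100011; 0b01110010 ⊕ 0b10100011 = 0b11010001.
C3: E(K, 0b11010001) = 0b11011011; 0b10001000 ⊕ 0b11011011 = 0b01010011.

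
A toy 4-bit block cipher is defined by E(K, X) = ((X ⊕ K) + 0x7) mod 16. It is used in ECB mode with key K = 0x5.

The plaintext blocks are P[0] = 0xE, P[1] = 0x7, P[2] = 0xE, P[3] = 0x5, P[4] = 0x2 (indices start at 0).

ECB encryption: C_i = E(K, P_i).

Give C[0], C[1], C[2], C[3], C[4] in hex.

C[0]: E(K, 0xE) = 0x2.
C[1]: E(K, 0x7) = 0x9.
C[2]: E(K, 0xE) = 0x2.
C[3]: E(K, 0x5) = 0x7.
C[4]: E(K, 0x2) = 0xE.

C[0] = 0x2, C[1] = 0x9, C[2] = 0x2, C[3] = 0x7, C[4] = 0xE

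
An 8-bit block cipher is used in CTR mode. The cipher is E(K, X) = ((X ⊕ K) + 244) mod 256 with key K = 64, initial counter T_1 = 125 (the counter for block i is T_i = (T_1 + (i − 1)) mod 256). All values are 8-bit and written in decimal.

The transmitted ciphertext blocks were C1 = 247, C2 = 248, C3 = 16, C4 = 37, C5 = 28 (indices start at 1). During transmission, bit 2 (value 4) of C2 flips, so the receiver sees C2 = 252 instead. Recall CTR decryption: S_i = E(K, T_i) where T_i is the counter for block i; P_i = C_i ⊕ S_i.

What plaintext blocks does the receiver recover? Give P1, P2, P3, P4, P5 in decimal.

P1 = 198, P2 = 206, P3 = 35, P4 = 145, P5 = 169

Only C2 changed, to 252. In CTR, a change in C_i flips the same bit in P_i only; the keystream is unaffected. Decrypting the received ciphertext:
P1: T = 125, S = E(K, T) = 49; 247 ⊕ 49 = 198.
P2: T = 126, S = E(K, T) = 50; 252 ⊕ 50 = 206.
P3: T = 127, S = E(K, T) = 51; 16 ⊕ 51 = 35.
P4: T = 128, S = E(K, T) = 180; 37 ⊕ 180 = 145.
P5: T = 129, S = E(K, T) = 181; 28 ⊕ 181 = 169.
Blocks that differ from the original plaintext: P2.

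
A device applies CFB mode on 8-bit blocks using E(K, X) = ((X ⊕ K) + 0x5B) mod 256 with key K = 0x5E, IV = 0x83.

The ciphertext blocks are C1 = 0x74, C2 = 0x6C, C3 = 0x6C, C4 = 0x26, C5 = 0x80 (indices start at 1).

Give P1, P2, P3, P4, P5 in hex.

CFB decryption: P_i = C_i ⊕ E(K, C_{i−1}), with C_{0} = IV.
P1: E(K, 0x83) = 0x38; 0x74 ⊕ 0x38 = 0x4C.
P2: E(K, 0x74) = 0x85; 0x6C ⊕ 0x85 = 0xE9.
P3: E(K, 0x6C) = 0x8D; 0x6C ⊕ 0x8D = 0xE1.
P4: E(K, 0x6C) = 0x8D; 0x26 ⊕ 0x8D = 0xAB.
P5: E(K, 0x26) = 0xD3; 0x80 ⊕ 0xD3 = 0x53.

P1 = 0x4C, P2 = 0xE9, P3 = 0xE1, P4 = 0xAB, P5 = 0x53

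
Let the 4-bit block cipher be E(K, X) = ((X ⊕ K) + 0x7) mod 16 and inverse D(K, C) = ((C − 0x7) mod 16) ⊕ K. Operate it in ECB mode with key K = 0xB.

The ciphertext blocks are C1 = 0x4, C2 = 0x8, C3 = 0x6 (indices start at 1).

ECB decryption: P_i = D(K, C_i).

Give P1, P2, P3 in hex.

P1 = 0x6, P2 = 0xA, P3 = 0x4

P1: D(K, 0x4) = 0x6.
P2: D(K, 0x8) = 0xA.
P3: D(K, 0x6) = 0x4.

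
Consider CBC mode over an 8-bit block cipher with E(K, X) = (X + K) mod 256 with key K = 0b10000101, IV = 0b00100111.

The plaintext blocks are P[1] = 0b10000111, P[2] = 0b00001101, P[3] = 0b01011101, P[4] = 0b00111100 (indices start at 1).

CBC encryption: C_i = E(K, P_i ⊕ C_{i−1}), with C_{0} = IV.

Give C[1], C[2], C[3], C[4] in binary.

C[1]: P[1] ⊕ 0b00100111 = 0b10100000; E(K, 0b10100000) = 0b00100101.
C[2]: P[2] ⊕ 0b00100101 = 0b00101000; E(K, 0b00101000) = 0b10101101.
C[3]: P[3] ⊕ 0b10101101 = 0b11110000; E(K, 0b11110000) = 0b01110101.
C[4]: P[4] ⊕ 0b01110101 = 0b01001001; E(K, 0b01001001) = 0b11001110.

C[1] = 0b00100101, C[2] = 0b10101101, C[3] = 0b01110101, C[4] = 0b11001110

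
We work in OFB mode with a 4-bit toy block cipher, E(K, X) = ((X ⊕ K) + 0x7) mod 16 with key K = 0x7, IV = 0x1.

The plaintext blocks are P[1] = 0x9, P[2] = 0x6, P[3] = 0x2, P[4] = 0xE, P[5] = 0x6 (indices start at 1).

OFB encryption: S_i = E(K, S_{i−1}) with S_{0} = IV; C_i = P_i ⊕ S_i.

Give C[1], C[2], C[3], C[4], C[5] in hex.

C[1] = 0x4, C[2] = 0x7, C[3] = 0xF, C[4] = 0xF, C[5] = 0xB

C[1]: S = E(K, 0x1) = 0xD; 0x9 ⊕ 0xD = 0x4.
C[2]: S = E(K, 0xD) = 0x1; 0x6 ⊕ 0x1 = 0x7.
C[3]: S = E(K, 0x1) = 0xD; 0x2 ⊕ 0xD = 0xF.
C[4]: S = E(K, 0xD) = 0x1; 0xE ⊕ 0x1 = 0xF.
C[5]: S = E(K, 0x1) = 0xD; 0x6 ⊕ 0xD = 0xB.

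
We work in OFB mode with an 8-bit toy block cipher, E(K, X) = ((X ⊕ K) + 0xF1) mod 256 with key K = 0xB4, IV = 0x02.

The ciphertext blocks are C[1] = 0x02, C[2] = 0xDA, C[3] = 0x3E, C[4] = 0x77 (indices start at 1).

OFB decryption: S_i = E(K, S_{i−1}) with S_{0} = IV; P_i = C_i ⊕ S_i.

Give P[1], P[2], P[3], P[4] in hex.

P[1] = 0xA5, P[2] = 0xDE, P[3] = 0x9F, P[4] = 0x71

P[1]: S = E(K, 0x02) = 0xA7; 0x02 ⊕ 0xA7 = 0xA5.
P[2]: S = E(K, 0xA7) = 0x04; 0xDA ⊕ 0x04 = 0xDE.
P[3]: S = E(K, 0x04) = 0xA1; 0x3E ⊕ 0xA1 = 0x9F.
P[4]: S = E(K, 0xA1) = 0x06; 0x77 ⊕ 0x06 = 0x71.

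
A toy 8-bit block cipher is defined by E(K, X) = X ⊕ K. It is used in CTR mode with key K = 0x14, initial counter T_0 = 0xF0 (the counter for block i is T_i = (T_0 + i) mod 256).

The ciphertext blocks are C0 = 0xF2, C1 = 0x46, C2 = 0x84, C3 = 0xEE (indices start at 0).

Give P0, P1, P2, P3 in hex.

P0 = 0x16, P1 = 0xA3, P2 = 0x62, P3 = 0x09

CTR decryption: S_i = E(K, T_i) where T_i is the counter for block i; P_i = C_i ⊕ S_i.
P0: T = 0xF0, S = E(K, T) = 0xE4; 0xF2 ⊕ 0xE4 = 0x16.
P1: T = 0xF1, S = E(K, T) = 0xE5; 0x46 ⊕ 0xE5 = 0xA3.
P2: T = 0xF2, S = E(K, T) = 0xE6; 0x84 ⊕ 0xE6 = 0x62.
P3: T = 0xF3, S = E(K, T) = 0xE7; 0xEE ⊕ 0xE7 = 0x09.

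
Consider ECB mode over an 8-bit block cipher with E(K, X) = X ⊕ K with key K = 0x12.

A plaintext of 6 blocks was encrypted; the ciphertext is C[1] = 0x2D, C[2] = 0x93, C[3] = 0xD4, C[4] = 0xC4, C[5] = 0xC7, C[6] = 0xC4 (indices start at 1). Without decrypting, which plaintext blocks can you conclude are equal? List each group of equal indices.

P[4] = P[6]

ECB encrypts each block independently with the same key, so equal ciphertext blocks imply equal plaintext blocks.
C[4] = C[6] = 0xC4, so P[4] = P[6].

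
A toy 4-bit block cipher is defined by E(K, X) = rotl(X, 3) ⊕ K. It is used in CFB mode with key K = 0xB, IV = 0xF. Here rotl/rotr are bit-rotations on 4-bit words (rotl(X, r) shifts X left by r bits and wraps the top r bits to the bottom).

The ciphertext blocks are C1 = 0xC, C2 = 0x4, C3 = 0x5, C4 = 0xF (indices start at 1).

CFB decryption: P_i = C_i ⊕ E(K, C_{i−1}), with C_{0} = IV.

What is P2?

P2 = 0x9

P2: E(K, 0xC) = 0xD; 0x4 ⊕ 0xD = 0x9.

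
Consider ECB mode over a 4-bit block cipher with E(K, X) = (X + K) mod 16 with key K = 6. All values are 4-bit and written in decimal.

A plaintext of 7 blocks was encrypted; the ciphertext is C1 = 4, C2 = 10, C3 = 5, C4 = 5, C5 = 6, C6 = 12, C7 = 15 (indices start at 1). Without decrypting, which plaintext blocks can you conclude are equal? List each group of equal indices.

P3 = P4

ECB encrypts each block independently with the same key, so equal ciphertext blocks imply equal plaintext blocks.
C3 = C4 = 5, so P3 = P4.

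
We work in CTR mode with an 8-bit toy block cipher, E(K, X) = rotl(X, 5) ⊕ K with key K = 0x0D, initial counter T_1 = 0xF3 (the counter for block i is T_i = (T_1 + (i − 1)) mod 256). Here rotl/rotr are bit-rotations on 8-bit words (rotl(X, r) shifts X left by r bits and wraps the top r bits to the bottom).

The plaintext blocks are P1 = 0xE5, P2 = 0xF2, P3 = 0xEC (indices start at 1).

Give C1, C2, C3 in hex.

C1 = 0x96, C2 = 0x61, C3 = 0x5F

CTR encryption: S_i = E(K, T_i) where T_i is the counter for block i; C_i = P_i ⊕ S_i.
C1: T = 0xF3, S = E(K, T) = 0x73; 0xE5 ⊕ 0x73 = 0x96.
C2: T = 0xF4, S = E(K, T) = 0x93; 0xF2 ⊕ 0x93 = 0x61.
C3: T = 0xF5, S = E(K, T) = 0xB3; 0xEC ⊕ 0xB3 = 0x5F.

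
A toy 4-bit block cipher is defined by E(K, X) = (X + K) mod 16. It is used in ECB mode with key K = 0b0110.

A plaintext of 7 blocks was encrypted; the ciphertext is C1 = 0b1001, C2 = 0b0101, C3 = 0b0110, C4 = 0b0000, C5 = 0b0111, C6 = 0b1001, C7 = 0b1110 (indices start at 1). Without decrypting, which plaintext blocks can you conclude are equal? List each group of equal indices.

ECB encrypts each block independently with the same key, so equal ciphertext blocks imply equal plaintext blocks.
C1 = C6 = 0b1001, so P1 = P6.

P1 = P6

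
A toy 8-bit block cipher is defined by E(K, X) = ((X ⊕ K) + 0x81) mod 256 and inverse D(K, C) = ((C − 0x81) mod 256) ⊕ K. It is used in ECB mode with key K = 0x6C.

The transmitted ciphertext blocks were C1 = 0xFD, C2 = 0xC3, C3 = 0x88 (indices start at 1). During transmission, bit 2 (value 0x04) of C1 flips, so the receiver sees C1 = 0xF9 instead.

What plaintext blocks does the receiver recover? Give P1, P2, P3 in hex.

ECB decryption: P_i = D(K, C_i).
Only C1 changed, to 0xF9. In ECB, a change in C_i affects only P_i. Decrypting the received ciphertext:
P1: D(K, 0xF9) = 0x14.
P2: D(K, 0xC3) = 0x2E.
P3: D(K, 0x88) = 0x6B.
Blocks that differ from the original plaintext: P1.

P1 = 0x14, P2 = 0x2E, P3 = 0x6B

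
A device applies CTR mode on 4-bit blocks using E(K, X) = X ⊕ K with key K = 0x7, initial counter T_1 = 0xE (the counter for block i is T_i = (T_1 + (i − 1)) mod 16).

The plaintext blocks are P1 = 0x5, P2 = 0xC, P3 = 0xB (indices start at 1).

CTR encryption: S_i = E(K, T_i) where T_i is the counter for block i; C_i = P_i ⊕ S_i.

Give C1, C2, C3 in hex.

C1: T = 0xE, S = E(K, T) = 0x9; 0x5 ⊕ 0x9 = 0xC.
C2: T = 0xF, S = E(K, T) = 0x8; 0xC ⊕ 0x8 = 0x4.
C3: T = 0x0, S = E(K, T) = 0x7; 0xB ⊕ 0x7 = 0xC.

C1 = 0xC, C2 = 0x4, C3 = 0xC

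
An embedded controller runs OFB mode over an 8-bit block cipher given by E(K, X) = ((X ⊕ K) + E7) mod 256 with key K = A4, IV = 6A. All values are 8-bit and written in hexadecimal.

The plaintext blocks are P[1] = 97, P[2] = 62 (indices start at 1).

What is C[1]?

OFB encryption: S_i = E(K, S_{i−1}) with S_{0} = IV; C_i = P_i ⊕ S_i.
C[1]: S = E(K, 6A) = B5; 97 ⊕ B5 = 22.

C[1] = 22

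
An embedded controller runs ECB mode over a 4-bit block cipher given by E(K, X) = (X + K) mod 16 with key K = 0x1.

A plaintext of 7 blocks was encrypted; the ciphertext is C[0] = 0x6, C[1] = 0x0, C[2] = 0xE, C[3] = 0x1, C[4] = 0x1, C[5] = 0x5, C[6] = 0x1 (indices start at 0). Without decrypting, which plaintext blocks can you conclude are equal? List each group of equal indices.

P[3] = P[4] = P[6]

ECB encrypts each block independently with the same key, so equal ciphertext blocks imply equal plaintext blocks.
C[3] = C[4] = C[6] = 0x1, so P[3] = P[4] = P[6].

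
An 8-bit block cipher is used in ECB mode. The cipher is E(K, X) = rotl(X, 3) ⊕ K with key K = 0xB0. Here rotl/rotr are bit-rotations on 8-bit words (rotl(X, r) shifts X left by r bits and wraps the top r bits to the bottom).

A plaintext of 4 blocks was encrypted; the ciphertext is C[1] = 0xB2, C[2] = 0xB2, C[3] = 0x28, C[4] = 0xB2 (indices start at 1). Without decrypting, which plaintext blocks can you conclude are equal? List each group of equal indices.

P[1] = P[2] = P[4]

ECB encrypts each block independently with the same key, so equal ciphertext blocks imply equal plaintext blocks.
C[1] = C[2] = C[4] = 0xB2, so P[1] = P[2] = P[4].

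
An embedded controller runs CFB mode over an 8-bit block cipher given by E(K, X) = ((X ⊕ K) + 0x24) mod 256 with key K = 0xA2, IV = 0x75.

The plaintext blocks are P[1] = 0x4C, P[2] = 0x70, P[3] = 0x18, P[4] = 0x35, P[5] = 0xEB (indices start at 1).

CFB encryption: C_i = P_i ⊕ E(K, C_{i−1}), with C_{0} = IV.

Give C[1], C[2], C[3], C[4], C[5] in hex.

C[1]: E(K, 0x75) = 0xFB; 0x4C ⊕ 0xFB = 0xB7.
C[2]: E(K, 0xB7) = 0x39; 0x70 ⊕ 0x39 = 0x49.
C[3]: E(K, 0x49) = 0x0F; 0x18 ⊕ 0x0F = 0x17.
C[4]: E(K, 0x17) = 0xD9; 0x35 ⊕ 0xD9 = 0xEC.
C[5]: E(K, 0xEC) = 0x72; 0xEB ⊕ 0x72 = 0x99.

C[1] = 0xB7, C[2] = 0x49, C[3] = 0x17, C[4] = 0xEC, C[5] = 0x99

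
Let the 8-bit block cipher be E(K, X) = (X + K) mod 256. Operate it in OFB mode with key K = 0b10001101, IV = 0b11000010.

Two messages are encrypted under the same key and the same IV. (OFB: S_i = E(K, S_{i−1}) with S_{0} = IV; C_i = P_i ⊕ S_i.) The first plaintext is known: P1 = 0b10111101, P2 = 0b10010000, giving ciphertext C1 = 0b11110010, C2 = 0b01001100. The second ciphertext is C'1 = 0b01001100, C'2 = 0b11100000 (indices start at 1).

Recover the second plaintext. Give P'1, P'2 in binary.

P'1 = 0b00000011, P'2 = 0b00111100

In OFB with a reused IV, both messages share the same keystream S_i, so C_i ⊕ C'_i = P_i ⊕ P'_i and thus P'_i = P_i ⊕ C_i ⊕ C'_i.
P'1: 0b10111101 ⊕ 0b11110010 ⊕ 0b01001100 = 0b00000011.
P'2: 0b10010000 ⊕ 0b01001100 ⊕ 0b11100000 = 0b00111100.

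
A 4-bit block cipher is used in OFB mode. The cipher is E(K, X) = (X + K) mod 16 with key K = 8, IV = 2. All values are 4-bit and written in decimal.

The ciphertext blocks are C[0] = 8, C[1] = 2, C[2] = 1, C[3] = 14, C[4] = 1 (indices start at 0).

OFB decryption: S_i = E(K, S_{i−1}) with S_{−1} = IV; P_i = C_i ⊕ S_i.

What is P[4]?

P[4] = 11

P[0]: S = E(K, 2) = 10; 8 ⊕ 10 = 2.
P[1]: S = E(K, 10) = 2; 2 ⊕ 2 = 0.
P[2]: S = E(K, 2) = 10; 1 ⊕ 10 = 11.
P[3]: S = E(K, 10) = 2; 14 ⊕ 2 = 12.
P[4]: S = E(K, 2) = 10; 1 ⊕ 10 = 11.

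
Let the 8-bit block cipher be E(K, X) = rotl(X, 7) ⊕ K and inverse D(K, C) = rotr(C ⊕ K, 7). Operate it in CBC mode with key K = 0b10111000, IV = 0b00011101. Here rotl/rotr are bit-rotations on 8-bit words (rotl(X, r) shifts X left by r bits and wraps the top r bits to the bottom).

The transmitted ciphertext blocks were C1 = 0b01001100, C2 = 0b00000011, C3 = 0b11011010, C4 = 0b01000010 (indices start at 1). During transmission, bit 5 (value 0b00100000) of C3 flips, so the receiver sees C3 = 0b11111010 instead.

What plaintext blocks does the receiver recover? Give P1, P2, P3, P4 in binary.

CBC decryption: P_i = D(K, C_i) ⊕ C_{i−1}, with C_{0} = IV.
Only C3 changed, to 0b11111010. In CBC, a change in C_i garbles P_i and flips the same bit in P_{i+1}. Decrypting the received ciphertext:
P1: D(K, 0b01001100) = 0b11101001; 0b11101001 ⊕ 0b00011101 = 0b11110100.
P2: D(K, 0b00000011) = 0b01110111; 0b01110111 ⊕ 0b01001100 = 0b00111011.
P3: D(K, 0b11111010) = 0b10000100; 0b10000100 ⊕ 0b00000011 = 0b10000111.
P4: D(K, 0b01000010) = 0b11110101; 0b11110101 ⊕ 0b11111010 = 0b00001111.
Blocks that differ from the original plaintext: P3, P4.

P1 = 0b11110100, P2 = 0b00111011, P3 = 0b10000111, P4 = 0b00001111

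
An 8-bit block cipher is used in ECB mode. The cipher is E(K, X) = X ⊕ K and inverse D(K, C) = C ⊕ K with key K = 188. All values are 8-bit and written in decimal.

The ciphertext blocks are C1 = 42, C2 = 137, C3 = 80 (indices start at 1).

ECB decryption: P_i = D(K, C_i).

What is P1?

P1 = 150

P1: D(K, 42) = 150.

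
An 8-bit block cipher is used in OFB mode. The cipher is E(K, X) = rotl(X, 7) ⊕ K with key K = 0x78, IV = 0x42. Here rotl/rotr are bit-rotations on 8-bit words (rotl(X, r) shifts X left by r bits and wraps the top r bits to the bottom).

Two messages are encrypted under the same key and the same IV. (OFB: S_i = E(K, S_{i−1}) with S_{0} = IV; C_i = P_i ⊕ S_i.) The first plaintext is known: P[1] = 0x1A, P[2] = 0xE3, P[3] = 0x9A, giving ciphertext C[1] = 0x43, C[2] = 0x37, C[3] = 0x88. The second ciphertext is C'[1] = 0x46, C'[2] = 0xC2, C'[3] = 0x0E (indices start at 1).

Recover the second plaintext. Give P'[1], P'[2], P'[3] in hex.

In OFB with a reused IV, both messages share the same keystream S_i, so C_i ⊕ C'_i = P_i ⊕ P'_i and thus P'_i = P_i ⊕ C_i ⊕ C'_i.
P'[1]: 0x1A ⊕ 0x43 ⊕ 0x46 = 0x1F.
P'[2]: 0xE3 ⊕ 0x37 ⊕ 0xC2 = 0x16.
P'[3]: 0x9A ⊕ 0x88 ⊕ 0x0E = 0x1C.

P'[1] = 0x1F, P'[2] = 0x16, P'[3] = 0x1C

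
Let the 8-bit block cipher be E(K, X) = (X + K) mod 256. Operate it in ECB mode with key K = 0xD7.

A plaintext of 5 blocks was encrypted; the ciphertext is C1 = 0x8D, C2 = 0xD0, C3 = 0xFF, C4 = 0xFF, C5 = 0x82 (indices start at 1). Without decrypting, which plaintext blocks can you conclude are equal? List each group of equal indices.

ECB encrypts each block independently with the same key, so equal ciphertext blocks imply equal plaintext blocks.
C3 = C4 = 0xFF, so P3 = P4.

P3 = P4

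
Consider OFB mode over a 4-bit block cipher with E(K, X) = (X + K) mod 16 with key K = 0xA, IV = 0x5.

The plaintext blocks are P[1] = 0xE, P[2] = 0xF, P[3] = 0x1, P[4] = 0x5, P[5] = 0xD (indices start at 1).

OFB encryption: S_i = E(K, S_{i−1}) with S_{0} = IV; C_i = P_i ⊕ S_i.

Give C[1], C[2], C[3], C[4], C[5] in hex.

C[1]: S = E(K, 0x5) = 0xF; 0xE ⊕ 0xF = 0x1.
C[2]: S = E(K, 0xF) = 0x9; 0xF ⊕ 0x9 = 0x6.
C[3]: S = E(K, 0x9) = 0x3; 0x1 ⊕ 0x3 = 0x2.
C[4]: S = E(K, 0x3) = 0xD; 0x5 ⊕ 0xD = 0x8.
C[5]: S = E(K, 0xD) = 0x7; 0xD ⊕ 0x7 = 0xA.

C[1] = 0x1, C[2] = 0x6, C[3] = 0x2, C[4] = 0x8, C[5] = 0xA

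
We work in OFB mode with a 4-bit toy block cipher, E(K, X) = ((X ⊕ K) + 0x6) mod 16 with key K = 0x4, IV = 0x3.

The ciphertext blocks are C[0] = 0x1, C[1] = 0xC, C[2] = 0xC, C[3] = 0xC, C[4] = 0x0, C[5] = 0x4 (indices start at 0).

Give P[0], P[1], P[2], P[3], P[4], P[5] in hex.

P[0] = 0xC, P[1] = 0x3, P[2] = 0xD, P[3] = 0x7, P[4] = 0x5, P[5] = 0x3

OFB decryption: S_i = E(K, S_{i−1}) with S_{−1} = IV; P_i = C_i ⊕ S_i.
P[0]: S = E(K, 0x3) = 0xD; 0x1 ⊕ 0xD = 0xC.
P[1]: S = E(K, 0xD) = 0xF; 0xC ⊕ 0xF = 0x3.
P[2]: S = E(K, 0xF) = 0x1; 0xC ⊕ 0x1 = 0xD.
P[3]: S = E(K, 0x1) = 0xB; 0xC ⊕ 0xB = 0x7.
P[4]: S = E(K, 0xB) = 0x5; 0x0 ⊕ 0x5 = 0x5.
P[5]: S = E(K, 0x5) = 0x7; 0x4 ⊕ 0x7 = 0x3.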